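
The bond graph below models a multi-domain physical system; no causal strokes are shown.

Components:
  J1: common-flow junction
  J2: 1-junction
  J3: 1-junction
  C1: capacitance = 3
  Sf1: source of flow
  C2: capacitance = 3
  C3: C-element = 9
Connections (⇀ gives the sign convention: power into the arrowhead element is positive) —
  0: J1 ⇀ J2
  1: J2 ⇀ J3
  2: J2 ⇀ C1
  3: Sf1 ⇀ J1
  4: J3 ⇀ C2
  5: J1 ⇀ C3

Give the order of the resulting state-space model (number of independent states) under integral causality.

3  (C1, C2, C3 all integral)

β3 stroke→Sf1  (Sf1: flow source, stroke at near end)
β0 stroke→J1  (common-f at J1 fixed by 3)
β5 stroke→J1  (1-jn J1 has f-setter on 3)
β1 stroke→J2  (J2 flow already set via bond 0)
β2 stroke→J2  (J2: bond 0 brought flow, rest push out)
β4 stroke→J3  (J3 flow already set via bond 1)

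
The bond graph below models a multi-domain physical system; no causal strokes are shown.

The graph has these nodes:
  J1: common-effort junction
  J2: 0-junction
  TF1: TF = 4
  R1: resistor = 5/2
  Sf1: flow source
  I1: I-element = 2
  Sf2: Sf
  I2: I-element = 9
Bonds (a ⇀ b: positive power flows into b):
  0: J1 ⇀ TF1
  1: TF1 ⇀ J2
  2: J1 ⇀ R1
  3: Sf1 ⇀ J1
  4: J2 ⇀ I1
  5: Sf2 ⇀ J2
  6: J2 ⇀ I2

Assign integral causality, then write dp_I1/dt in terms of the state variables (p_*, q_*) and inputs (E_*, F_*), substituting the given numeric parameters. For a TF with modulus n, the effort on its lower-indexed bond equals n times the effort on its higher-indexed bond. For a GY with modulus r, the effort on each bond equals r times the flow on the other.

dp_I1/dt = 5*F_Sf1/8 + 5*F_Sf2/32 - 5*p_I1/64 - 5*p_I2/288

bond 3 stroke at Sf1  (Sf1 (Sf) sets flow on bond)
bond 5 stroke at Sf2  (Sf2 fixes flow; stroke at Sf2)
bond 4 stroke at I1  (I1 integral (f out))
bond 6 stroke at I2  (I2 integral (f out))
bond 1 stroke at J2  (J2: last free bond brings effort in)
bond 0 stroke at TF1  (through TF1, causality passes straight; one stroke at TF1)
bond 2 stroke at J1  (closing 0-jn rule on J1)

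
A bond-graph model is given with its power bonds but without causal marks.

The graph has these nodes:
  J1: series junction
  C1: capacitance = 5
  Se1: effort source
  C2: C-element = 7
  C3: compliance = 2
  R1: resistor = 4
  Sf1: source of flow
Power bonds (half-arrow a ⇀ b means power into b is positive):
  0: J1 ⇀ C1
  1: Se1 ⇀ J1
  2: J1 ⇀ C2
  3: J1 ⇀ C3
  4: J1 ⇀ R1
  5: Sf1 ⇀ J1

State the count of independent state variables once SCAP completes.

b1 |J1  (Se1: effort source, stroke at far end)
b5 |Sf1  (Sf1: flow source, stroke at near end)
b0 |J1  (J1: bond 5 brought flow, rest push out)
b2 |J1  (J1 flow already set via bond 5)
b3 |J1  (J1 flow already set via bond 5)
b4 |J1  (common-f at J1 fixed by 5)

3  (C1, C2, C3 all integral)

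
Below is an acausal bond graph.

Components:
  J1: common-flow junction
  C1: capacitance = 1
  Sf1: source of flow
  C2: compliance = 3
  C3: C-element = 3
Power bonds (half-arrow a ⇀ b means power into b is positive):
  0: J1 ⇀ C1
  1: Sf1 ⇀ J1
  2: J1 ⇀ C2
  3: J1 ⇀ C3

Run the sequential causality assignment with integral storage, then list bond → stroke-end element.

bond 0 stroke→J1
bond 1 stroke→Sf1
bond 2 stroke→J1
bond 3 stroke→J1

#1 stroke→Sf1  (Sf1 fixes flow; stroke at Sf1)
#0 stroke→J1  (common-f at J1 fixed by 1)
#2 stroke→J1  (J1: bond 1 brought flow, rest push out)
#3 stroke→J1  (J1: bond 1 brought flow, rest push out)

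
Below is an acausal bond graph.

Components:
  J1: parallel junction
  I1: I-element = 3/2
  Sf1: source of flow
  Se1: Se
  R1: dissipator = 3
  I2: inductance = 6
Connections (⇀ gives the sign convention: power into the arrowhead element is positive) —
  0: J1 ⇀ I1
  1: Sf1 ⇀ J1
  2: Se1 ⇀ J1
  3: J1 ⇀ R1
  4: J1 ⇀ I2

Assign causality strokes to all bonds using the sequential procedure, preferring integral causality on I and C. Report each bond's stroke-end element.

b1 stroke at Sf1  (source Sf1 imposes f)
b2 stroke at J1  (Se1: effort source, stroke at far end)
b0 stroke at I1  (J1: bond 2 brought effort, rest push out)
b3 stroke at R1  (0-jn J1 has e-setter on 2)
b4 stroke at I2  (0-jn J1 has e-setter on 2)

bond 0 stroke→I1
bond 1 stroke→Sf1
bond 2 stroke→J1
bond 3 stroke→R1
bond 4 stroke→I2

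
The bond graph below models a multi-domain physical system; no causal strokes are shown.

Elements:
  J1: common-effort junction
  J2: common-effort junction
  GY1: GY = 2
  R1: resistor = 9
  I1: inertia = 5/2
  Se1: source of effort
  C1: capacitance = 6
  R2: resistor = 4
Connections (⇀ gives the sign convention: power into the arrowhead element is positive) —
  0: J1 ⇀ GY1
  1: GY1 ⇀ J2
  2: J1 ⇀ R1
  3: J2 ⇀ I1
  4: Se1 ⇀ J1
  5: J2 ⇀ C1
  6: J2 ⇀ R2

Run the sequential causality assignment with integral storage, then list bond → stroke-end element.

bond 0 →GY1
bond 1 →GY1
bond 2 →R1
bond 3 →I1
bond 4 →J1
bond 5 →J2
bond 6 →R2

#4 →J1  (Se1 (Se) sets effort on bond)
#0 →GY1  (0-jn J1 has e-setter on 4)
#2 →R1  (J1: bond 4 brought effort, rest push out)
#1 →GY1  (GY GY1: same side as bond 0)
#3 →I1  (prefer integral on I1)
#5 →J2  (C1: C, integral causality)
#6 →R2  (J2 effort already set via bond 5)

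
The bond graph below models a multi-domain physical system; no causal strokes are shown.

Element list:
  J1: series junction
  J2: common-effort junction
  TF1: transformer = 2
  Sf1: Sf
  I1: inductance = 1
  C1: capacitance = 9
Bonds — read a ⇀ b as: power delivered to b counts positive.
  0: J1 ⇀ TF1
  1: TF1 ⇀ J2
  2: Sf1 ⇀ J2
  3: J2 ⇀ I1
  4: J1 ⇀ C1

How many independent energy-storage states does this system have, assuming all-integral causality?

2  (C1, I1 all integral)

bond 2 stroke→Sf1  (Sf1: flow source, stroke at near end)
bond 3 stroke→I1  (I1 integral (f out))
bond 1 stroke→J2  (closing 0-jn rule on J2)
bond 0 stroke→TF1  (through TF1, causality passes straight; one stroke at TF1)
bond 4 stroke→J1  (1-jn J1 has f-setter on 0)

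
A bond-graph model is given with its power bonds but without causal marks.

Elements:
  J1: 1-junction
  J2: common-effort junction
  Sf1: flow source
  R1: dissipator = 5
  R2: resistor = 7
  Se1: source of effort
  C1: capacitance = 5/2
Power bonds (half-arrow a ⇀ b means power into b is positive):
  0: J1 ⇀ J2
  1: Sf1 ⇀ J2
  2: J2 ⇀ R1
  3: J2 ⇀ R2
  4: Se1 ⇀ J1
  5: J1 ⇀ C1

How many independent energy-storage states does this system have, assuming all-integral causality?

1  (C1 all integral)

b1 stroke→Sf1  (Sf1: flow source, stroke at near end)
b4 stroke→J1  (Se1 (Se) sets effort on bond)
b5 stroke→J1  (C1 integral (e out))
b0 stroke→J2  (J1 needs exactly one f-in)
b2 stroke→R1  (0-jn J2 has e-setter on 0)
b3 stroke→R2  (J2 effort already set via bond 0)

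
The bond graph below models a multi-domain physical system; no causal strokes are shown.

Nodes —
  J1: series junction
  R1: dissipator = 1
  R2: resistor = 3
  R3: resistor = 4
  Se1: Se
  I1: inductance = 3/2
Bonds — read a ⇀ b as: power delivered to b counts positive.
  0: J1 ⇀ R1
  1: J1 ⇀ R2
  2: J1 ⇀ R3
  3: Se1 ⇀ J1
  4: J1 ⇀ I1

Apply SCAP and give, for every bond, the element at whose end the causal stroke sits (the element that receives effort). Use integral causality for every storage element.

b3 stroke at J1  (Se1 fixes effort; stroke away)
b4 stroke at I1  (I1 integral (f out))
b0 stroke at J1  (J1: bond 4 brought flow, rest push out)
b1 stroke at J1  (J1 flow already set via bond 4)
b2 stroke at J1  (1-jn J1 has f-setter on 4)

b0 |J1
b1 |J1
b2 |J1
b3 |J1
b4 |I1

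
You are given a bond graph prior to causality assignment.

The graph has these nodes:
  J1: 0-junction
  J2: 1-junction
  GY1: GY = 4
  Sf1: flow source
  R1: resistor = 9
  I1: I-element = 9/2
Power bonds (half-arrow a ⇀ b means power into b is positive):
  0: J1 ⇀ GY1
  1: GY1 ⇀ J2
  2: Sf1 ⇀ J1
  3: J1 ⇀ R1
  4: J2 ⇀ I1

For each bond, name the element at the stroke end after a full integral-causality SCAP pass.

b0 stroke at J1
b1 stroke at J2
b2 stroke at Sf1
b3 stroke at R1
b4 stroke at I1

b2 stroke at Sf1  (Sf1: flow source, stroke at near end)
b4 stroke at I1  (I1 integral (f out))
b1 stroke at J2  (J2 flow already set via bond 4)
b0 stroke at J1  (GY GY1: same side as bond 1)
b3 stroke at R1  (0-jn J1 has e-setter on 0)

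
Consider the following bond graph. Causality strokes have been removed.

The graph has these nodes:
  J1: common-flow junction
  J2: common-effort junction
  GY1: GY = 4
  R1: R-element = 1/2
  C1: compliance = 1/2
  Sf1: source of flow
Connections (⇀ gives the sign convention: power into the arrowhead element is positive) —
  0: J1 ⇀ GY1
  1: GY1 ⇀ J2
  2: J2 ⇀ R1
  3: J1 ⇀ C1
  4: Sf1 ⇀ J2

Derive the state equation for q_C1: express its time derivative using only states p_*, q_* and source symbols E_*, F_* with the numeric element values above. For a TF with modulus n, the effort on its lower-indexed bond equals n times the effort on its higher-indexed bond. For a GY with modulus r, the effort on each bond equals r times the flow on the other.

bond 4 stroke→Sf1  (Sf1: flow source, stroke at near end)
bond 3 stroke→J1  (C1 outputs effort q/C1)
bond 0 stroke→GY1  (J1: last free bond brings flow in)
bond 1 stroke→GY1  (GY1: gyrator matches bond 0)
bond 2 stroke→J2  (J2: last free bond brings effort in)

dq_C1/dt = F_Sf1/8 - q_C1/16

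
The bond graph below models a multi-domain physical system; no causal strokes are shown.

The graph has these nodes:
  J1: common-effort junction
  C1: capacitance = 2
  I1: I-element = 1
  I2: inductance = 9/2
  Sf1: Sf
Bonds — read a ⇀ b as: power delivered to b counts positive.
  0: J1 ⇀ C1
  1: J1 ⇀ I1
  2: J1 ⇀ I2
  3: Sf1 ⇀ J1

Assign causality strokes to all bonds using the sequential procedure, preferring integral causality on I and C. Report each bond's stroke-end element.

bond 0 stroke at J1
bond 1 stroke at I1
bond 2 stroke at I2
bond 3 stroke at Sf1

β3 →Sf1  (Sf1 (Sf) sets flow on bond)
β0 →J1  (C1 integral (e out))
β1 →I1  (J1: bond 0 brought effort, rest push out)
β2 →I2  (J1: bond 0 brought effort, rest push out)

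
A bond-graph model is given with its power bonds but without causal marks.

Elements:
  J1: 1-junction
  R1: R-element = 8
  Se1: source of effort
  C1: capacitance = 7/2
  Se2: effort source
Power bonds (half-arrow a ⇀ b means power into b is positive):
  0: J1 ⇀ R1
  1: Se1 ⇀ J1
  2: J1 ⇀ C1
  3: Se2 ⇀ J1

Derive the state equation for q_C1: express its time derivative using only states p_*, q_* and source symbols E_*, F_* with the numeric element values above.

dq_C1/dt = E_Se1/8 + E_Se2/8 - q_C1/28

#1 →J1  (Se1: effort source, stroke at far end)
#3 →J1  (Se2 (Se) sets effort on bond)
#2 →J1  (C1 integral (e out))
#0 →R1  (only one flow-in slot at J1)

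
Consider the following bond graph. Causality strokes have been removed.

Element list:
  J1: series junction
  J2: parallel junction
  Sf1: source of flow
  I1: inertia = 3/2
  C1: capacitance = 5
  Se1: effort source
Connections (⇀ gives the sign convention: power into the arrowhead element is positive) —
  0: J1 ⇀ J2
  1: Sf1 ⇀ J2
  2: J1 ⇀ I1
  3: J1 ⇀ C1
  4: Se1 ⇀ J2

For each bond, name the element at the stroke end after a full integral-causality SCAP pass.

#0 stroke at J1
#1 stroke at Sf1
#2 stroke at I1
#3 stroke at J1
#4 stroke at J2

b1 stroke at Sf1  (source Sf1 imposes f)
b4 stroke at J2  (Se1: effort source, stroke at far end)
b0 stroke at J1  (common-e at J2 fixed by 4)
b2 stroke at I1  (prefer integral on I1)
b3 stroke at J1  (common-f at J1 fixed by 2)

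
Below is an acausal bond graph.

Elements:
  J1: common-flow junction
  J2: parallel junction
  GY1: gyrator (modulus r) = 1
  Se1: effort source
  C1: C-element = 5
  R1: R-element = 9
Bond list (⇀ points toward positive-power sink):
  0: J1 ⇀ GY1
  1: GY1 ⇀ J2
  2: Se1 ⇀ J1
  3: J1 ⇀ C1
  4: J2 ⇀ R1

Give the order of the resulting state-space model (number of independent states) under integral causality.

b2 →J1  (Se1 (Se) sets effort on bond)
b3 →J1  (C1: C, integral causality)
b0 →GY1  (J1 needs exactly one f-in)
b1 →GY1  (GY1 both-in/both-out from 0)
b4 →J2  (J2 needs exactly one e-in)

1  (C1 all integral)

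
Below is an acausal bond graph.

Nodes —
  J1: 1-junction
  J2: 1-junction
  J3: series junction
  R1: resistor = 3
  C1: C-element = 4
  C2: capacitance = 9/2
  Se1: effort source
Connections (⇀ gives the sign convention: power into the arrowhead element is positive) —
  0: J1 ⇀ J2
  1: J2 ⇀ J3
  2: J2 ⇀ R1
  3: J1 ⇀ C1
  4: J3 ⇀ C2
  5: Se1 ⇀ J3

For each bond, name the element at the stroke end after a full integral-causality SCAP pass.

b5 |J3  (Se1: effort source, stroke at far end)
b3 |J1  (prefer integral on C1)
b0 |J2  (only one flow-in slot at J1)
b4 |J3  (prefer integral on C2)
b1 |J2  (J3: last free bond brings flow in)
b2 |R1  (J2 needs exactly one f-in)

bond 0 |J2
bond 1 |J2
bond 2 |R1
bond 3 |J1
bond 4 |J3
bond 5 |J3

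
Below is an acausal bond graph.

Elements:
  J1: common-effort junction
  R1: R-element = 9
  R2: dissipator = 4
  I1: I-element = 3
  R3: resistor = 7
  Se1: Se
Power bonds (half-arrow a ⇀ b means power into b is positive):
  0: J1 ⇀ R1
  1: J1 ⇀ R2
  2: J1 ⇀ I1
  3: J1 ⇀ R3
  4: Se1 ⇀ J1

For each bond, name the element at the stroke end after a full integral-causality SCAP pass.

#0 |R1
#1 |R2
#2 |I1
#3 |R3
#4 |J1

bond 4 |J1  (source Se1 imposes e)
bond 0 |R1  (J1 effort already set via bond 4)
bond 1 |R2  (J1 effort already set via bond 4)
bond 2 |I1  (J1: bond 4 brought effort, rest push out)
bond 3 |R3  (common-e at J1 fixed by 4)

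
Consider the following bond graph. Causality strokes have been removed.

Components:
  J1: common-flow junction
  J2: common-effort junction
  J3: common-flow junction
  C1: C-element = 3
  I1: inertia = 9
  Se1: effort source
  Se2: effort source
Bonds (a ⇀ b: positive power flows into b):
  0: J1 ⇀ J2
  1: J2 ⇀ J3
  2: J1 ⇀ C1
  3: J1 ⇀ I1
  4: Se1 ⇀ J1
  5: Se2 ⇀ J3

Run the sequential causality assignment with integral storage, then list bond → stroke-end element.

bond 4 →J1  (Se1 fixes effort; stroke away)
bond 5 →J3  (Se2 fixes effort; stroke away)
bond 1 →J2  (J3 needs exactly one f-in)
bond 0 →J1  (J2 effort already set via bond 1)
bond 2 →J1  (C1 integral (e out))
bond 3 →I1  (only one flow-in slot at J1)

b0 |J1
b1 |J2
b2 |J1
b3 |I1
b4 |J1
b5 |J3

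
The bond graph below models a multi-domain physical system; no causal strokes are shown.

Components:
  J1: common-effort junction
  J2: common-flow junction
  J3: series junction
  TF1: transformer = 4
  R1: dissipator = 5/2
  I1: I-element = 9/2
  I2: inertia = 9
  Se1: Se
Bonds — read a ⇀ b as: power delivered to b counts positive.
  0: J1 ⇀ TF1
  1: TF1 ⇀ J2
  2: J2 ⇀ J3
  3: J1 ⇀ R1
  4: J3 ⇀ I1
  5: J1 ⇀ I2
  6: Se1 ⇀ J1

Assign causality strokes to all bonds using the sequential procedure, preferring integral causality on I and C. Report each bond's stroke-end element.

bond 0 stroke at TF1
bond 1 stroke at J2
bond 2 stroke at J3
bond 3 stroke at R1
bond 4 stroke at I1
bond 5 stroke at I2
bond 6 stroke at J1

β6 →J1  (Se1 (Se) sets effort on bond)
β0 →TF1  (J1 effort already set via bond 6)
β3 →R1  (J1: bond 6 brought effort, rest push out)
β5 →I2  (common-e at J1 fixed by 6)
β1 →J2  (TF TF1: opposite of bond 0)
β2 →J3  (J2 needs exactly one f-in)
β4 →I1  (J3: last free bond brings flow in)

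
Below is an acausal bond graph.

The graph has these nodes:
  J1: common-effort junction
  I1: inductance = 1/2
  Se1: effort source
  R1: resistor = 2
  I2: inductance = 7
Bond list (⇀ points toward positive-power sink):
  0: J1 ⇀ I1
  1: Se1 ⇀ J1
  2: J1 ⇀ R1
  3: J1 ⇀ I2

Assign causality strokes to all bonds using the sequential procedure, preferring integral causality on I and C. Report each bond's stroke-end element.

b0 →I1
b1 →J1
b2 →R1
b3 →I2

b1 stroke at J1  (source Se1 imposes e)
b0 stroke at I1  (common-e at J1 fixed by 1)
b2 stroke at R1  (common-e at J1 fixed by 1)
b3 stroke at I2  (0-jn J1 has e-setter on 1)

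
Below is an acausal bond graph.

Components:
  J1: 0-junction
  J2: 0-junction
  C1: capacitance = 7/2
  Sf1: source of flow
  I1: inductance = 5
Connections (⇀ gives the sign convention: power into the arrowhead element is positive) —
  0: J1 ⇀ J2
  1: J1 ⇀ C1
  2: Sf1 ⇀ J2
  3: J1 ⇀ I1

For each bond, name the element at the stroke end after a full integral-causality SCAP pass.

b2 stroke→Sf1  (source Sf1 imposes f)
b0 stroke→J2  (J2: last free bond brings effort in)
b1 stroke→J1  (C1 integral (e out))
b3 stroke→I1  (0-jn J1 has e-setter on 1)

bond 0 stroke→J2
bond 1 stroke→J1
bond 2 stroke→Sf1
bond 3 stroke→I1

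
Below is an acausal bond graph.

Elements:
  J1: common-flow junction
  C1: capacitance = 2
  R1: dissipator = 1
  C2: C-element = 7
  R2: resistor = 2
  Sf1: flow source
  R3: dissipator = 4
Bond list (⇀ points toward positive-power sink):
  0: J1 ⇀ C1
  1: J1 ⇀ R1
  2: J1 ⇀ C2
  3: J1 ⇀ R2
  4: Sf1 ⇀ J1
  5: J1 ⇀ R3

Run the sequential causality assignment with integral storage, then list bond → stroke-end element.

#0 stroke→J1
#1 stroke→J1
#2 stroke→J1
#3 stroke→J1
#4 stroke→Sf1
#5 stroke→J1

b4 →Sf1  (source Sf1 imposes f)
b0 →J1  (common-f at J1 fixed by 4)
b1 →J1  (J1 flow already set via bond 4)
b2 →J1  (J1: bond 4 brought flow, rest push out)
b3 →J1  (J1: bond 4 brought flow, rest push out)
b5 →J1  (1-jn J1 has f-setter on 4)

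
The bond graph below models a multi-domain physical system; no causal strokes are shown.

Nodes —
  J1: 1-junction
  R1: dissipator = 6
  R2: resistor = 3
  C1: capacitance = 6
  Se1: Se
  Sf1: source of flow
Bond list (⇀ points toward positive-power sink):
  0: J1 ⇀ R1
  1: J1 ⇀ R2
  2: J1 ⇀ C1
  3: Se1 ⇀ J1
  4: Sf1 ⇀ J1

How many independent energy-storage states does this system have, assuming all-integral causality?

b3 →J1  (Se1 fixes effort; stroke away)
b4 →Sf1  (source Sf1 imposes f)
b0 →J1  (1-jn J1 has f-setter on 4)
b1 →J1  (1-jn J1 has f-setter on 4)
b2 →J1  (1-jn J1 has f-setter on 4)

1  (C1 all integral)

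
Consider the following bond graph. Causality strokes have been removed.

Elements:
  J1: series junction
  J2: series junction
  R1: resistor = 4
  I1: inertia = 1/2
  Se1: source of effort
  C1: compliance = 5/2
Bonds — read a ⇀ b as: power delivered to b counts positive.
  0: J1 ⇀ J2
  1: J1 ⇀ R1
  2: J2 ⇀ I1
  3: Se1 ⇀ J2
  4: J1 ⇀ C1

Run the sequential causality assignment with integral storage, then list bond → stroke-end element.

b3 stroke at J2  (source Se1 imposes e)
b2 stroke at I1  (prefer integral on I1)
b0 stroke at J2  (J2: bond 2 brought flow, rest push out)
b1 stroke at J1  (1-jn J1 has f-setter on 0)
b4 stroke at J1  (J1 flow already set via bond 0)

#0 stroke→J2
#1 stroke→J1
#2 stroke→I1
#3 stroke→J2
#4 stroke→J1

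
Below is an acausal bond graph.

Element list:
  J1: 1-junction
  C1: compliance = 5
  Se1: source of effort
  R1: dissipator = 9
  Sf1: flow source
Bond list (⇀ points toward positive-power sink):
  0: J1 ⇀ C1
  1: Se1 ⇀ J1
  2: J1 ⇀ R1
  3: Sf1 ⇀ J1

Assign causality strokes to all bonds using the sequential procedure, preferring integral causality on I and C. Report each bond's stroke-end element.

#1 stroke at J1  (Se1: effort source, stroke at far end)
#3 stroke at Sf1  (Sf1 (Sf) sets flow on bond)
#0 stroke at J1  (J1 flow already set via bond 3)
#2 stroke at J1  (J1 flow already set via bond 3)

bond 0 stroke at J1
bond 1 stroke at J1
bond 2 stroke at J1
bond 3 stroke at Sf1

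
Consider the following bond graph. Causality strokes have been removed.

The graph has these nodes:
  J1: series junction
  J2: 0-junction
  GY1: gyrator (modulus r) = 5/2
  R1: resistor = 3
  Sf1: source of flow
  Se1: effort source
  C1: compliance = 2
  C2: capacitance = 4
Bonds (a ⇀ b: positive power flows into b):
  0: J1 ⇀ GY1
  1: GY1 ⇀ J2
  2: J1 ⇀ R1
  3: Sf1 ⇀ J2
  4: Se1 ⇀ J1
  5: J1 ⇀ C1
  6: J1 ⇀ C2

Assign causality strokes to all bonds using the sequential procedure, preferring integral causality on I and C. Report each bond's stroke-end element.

b0 |J1
b1 |J2
b2 |R1
b3 |Sf1
b4 |J1
b5 |J1
b6 |J1

#3 stroke→Sf1  (Sf1 (Sf) sets flow on bond)
#4 stroke→J1  (Se1 fixes effort; stroke away)
#1 stroke→J2  (J2 needs exactly one e-in)
#0 stroke→J1  (GY1: gyrator matches bond 1)
#5 stroke→J1  (C1 outputs effort q/C1)
#6 stroke→J1  (C2: C, integral causality)
#2 stroke→R1  (only one flow-in slot at J1)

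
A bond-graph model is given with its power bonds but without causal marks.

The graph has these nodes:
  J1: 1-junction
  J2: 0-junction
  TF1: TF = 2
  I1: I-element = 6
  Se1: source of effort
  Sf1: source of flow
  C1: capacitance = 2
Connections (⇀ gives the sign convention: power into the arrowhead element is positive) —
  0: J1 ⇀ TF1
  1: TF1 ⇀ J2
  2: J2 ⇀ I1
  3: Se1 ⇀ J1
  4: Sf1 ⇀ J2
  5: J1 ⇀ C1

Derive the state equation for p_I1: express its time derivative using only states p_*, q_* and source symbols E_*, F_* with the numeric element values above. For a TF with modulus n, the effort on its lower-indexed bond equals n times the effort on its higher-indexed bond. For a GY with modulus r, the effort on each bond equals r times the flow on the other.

dp_I1/dt = E_Se1/2 - q_C1/4

#3 |J1  (source Se1 imposes e)
#4 |Sf1  (Sf1 (Sf) sets flow on bond)
#2 |I1  (I1: I, integral causality)
#1 |J2  (J2: last free bond brings effort in)
#0 |TF1  (through TF1, causality passes straight; one stroke at TF1)
#5 |J1  (J1 flow already set via bond 0)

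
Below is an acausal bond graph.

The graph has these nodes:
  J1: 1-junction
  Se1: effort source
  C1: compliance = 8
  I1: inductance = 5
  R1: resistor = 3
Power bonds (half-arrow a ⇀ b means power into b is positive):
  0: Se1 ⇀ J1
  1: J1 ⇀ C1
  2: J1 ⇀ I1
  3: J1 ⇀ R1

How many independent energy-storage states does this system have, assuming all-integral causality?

2  (C1, I1 all integral)

b0 →J1  (Se1 fixes effort; stroke away)
b1 →J1  (prefer integral on C1)
b2 →I1  (I1 integral (f out))
b3 →J1  (common-f at J1 fixed by 2)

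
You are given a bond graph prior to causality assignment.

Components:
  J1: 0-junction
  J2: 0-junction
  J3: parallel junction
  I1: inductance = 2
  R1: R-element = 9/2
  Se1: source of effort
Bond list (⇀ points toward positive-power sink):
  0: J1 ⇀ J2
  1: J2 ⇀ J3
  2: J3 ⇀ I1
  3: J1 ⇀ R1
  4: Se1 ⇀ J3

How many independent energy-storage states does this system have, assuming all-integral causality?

1  (I1 all integral)

β4 →J3  (Se1 (Se) sets effort on bond)
β1 →J2  (common-e at J3 fixed by 4)
β2 →I1  (common-e at J3 fixed by 4)
β0 →J1  (J2 effort already set via bond 1)
β3 →R1  (J1 effort already set via bond 0)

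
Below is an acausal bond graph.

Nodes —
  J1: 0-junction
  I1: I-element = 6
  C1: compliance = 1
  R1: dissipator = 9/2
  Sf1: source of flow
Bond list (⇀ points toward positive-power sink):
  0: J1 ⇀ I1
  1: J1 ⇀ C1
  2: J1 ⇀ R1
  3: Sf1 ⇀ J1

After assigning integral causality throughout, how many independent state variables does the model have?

b3 stroke→Sf1  (Sf1 fixes flow; stroke at Sf1)
b0 stroke→I1  (prefer integral on I1)
b1 stroke→J1  (prefer integral on C1)
b2 stroke→R1  (J1 effort already set via bond 1)

2  (C1, I1 all integral)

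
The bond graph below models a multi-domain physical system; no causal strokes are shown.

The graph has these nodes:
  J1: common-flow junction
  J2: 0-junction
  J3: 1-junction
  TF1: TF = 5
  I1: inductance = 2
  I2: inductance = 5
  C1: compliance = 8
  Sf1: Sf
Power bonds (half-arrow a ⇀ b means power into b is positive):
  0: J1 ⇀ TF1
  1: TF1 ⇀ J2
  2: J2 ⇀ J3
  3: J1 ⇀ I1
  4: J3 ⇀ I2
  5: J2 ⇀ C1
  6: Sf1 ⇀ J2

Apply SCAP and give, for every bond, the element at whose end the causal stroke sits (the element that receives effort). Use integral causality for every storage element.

β0 stroke at J1
β1 stroke at TF1
β2 stroke at J3
β3 stroke at I1
β4 stroke at I2
β5 stroke at J2
β6 stroke at Sf1

b6 stroke→Sf1  (Sf1: flow source, stroke at near end)
b3 stroke→I1  (prefer integral on I1)
b0 stroke→J1  (J1 flow already set via bond 3)
b1 stroke→TF1  (TF1: transformer flips bond 0)
b4 stroke→I2  (I2 outputs flow p/I2)
b2 stroke→J3  (1-jn J3 has f-setter on 4)
b5 stroke→J2  (J2: last free bond brings effort in)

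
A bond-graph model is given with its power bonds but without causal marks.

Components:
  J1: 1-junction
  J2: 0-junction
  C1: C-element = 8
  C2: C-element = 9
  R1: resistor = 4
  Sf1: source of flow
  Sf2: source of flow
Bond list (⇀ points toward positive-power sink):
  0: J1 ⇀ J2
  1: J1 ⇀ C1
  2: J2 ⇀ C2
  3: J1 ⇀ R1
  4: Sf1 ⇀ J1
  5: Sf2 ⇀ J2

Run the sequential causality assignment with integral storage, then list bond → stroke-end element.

β0 |J1
β1 |J1
β2 |J2
β3 |J1
β4 |Sf1
β5 |Sf2

β4 stroke→Sf1  (Sf1 fixes flow; stroke at Sf1)
β5 stroke→Sf2  (source Sf2 imposes f)
β0 stroke→J1  (1-jn J1 has f-setter on 4)
β1 stroke→J1  (J1 flow already set via bond 4)
β3 stroke→J1  (J1: bond 4 brought flow, rest push out)
β2 stroke→J2  (J2 needs exactly one e-in)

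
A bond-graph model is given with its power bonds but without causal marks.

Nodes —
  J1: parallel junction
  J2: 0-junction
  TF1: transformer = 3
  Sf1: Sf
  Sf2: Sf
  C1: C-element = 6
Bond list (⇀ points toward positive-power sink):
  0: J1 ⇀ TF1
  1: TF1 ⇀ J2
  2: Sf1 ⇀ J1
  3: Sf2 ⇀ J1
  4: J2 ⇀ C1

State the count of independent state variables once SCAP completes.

#2 →Sf1  (Sf1 (Sf) sets flow on bond)
#3 →Sf2  (Sf2 (Sf) sets flow on bond)
#0 →J1  (J1: last free bond brings effort in)
#1 →TF1  (TF TF1: opposite of bond 0)
#4 →J2  (only one effort-in slot at J2)

1  (C1 all integral)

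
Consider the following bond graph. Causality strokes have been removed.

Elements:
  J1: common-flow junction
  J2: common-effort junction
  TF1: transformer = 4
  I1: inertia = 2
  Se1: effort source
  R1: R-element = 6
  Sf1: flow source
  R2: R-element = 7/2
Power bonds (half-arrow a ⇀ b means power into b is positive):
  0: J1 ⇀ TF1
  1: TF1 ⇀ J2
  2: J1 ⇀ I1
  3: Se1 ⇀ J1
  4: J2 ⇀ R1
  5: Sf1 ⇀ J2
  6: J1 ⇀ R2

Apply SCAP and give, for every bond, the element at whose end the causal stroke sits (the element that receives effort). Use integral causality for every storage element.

b0 stroke→J1
b1 stroke→TF1
b2 stroke→I1
b3 stroke→J1
b4 stroke→J2
b5 stroke→Sf1
b6 stroke→J1

b3 →J1  (source Se1 imposes e)
b5 →Sf1  (Sf1 (Sf) sets flow on bond)
b2 →I1  (I1 integral (f out))
b0 →J1  (1-jn J1 has f-setter on 2)
b6 →J1  (J1: bond 2 brought flow, rest push out)
b1 →TF1  (TF1: transformer flips bond 0)
b4 →J2  (J2 needs exactly one e-in)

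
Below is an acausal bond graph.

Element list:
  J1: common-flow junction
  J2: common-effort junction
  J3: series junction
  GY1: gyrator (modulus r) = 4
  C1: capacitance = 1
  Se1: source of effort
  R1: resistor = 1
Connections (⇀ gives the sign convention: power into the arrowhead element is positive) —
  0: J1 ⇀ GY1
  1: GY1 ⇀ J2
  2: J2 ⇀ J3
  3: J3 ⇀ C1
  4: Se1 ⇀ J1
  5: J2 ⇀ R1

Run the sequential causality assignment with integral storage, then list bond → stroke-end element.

bond 4 |J1  (source Se1 imposes e)
bond 0 |GY1  (closing 1-jn rule on J1)
bond 1 |GY1  (GY1: gyrator matches bond 0)
bond 3 |J3  (prefer integral on C1)
bond 2 |J2  (only one flow-in slot at J3)
bond 5 |R1  (J2: bond 2 brought effort, rest push out)

b0 stroke at GY1
b1 stroke at GY1
b2 stroke at J2
b3 stroke at J3
b4 stroke at J1
b5 stroke at R1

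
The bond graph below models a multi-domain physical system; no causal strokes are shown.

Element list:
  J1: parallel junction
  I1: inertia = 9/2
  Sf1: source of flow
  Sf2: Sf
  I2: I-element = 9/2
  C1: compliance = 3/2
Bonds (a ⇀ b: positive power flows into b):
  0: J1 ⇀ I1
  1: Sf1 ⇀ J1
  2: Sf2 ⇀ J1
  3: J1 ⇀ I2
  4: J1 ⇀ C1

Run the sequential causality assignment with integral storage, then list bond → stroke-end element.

#1 →Sf1  (Sf1 (Sf) sets flow on bond)
#2 →Sf2  (Sf2: flow source, stroke at near end)
#0 →I1  (I1 outputs flow p/I1)
#3 →I2  (I2: I, integral causality)
#4 →J1  (closing 0-jn rule on J1)

β0 |I1
β1 |Sf1
β2 |Sf2
β3 |I2
β4 |J1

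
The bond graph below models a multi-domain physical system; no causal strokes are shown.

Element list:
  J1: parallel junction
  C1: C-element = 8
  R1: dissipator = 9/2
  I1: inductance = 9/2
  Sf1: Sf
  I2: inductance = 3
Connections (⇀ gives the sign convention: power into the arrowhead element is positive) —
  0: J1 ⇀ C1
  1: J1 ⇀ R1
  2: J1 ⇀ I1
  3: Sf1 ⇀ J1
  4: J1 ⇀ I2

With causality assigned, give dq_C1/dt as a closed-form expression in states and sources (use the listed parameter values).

dq_C1/dt = F_Sf1 - 2*p_I1/9 - p_I2/3 - q_C1/36

#3 |Sf1  (Sf1: flow source, stroke at near end)
#0 |J1  (prefer integral on C1)
#1 |R1  (0-jn J1 has e-setter on 0)
#2 |I1  (J1: bond 0 brought effort, rest push out)
#4 |I2  (common-e at J1 fixed by 0)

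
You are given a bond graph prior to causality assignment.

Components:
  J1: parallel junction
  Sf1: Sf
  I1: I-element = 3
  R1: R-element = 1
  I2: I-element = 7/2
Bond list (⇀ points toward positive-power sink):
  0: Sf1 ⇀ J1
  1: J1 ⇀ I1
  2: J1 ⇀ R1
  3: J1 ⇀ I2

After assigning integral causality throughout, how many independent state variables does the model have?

b0 →Sf1  (Sf1 (Sf) sets flow on bond)
b1 →I1  (I1 outputs flow p/I1)
b3 →I2  (prefer integral on I2)
b2 →J1  (J1: last free bond brings effort in)

2  (I1, I2 all integral)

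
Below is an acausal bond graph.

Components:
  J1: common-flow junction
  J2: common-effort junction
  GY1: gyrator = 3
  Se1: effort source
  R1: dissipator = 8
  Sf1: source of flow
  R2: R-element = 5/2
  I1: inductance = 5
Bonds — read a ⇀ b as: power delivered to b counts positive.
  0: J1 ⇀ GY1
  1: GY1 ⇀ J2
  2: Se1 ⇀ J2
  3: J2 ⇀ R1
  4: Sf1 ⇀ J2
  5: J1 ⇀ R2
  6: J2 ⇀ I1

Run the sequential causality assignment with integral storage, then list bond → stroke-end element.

b0 →GY1
b1 →GY1
b2 →J2
b3 →R1
b4 →Sf1
b5 →J1
b6 →I1

bond 2 |J2  (Se1 (Se) sets effort on bond)
bond 4 |Sf1  (source Sf1 imposes f)
bond 1 |GY1  (J2: bond 2 brought effort, rest push out)
bond 3 |R1  (J2: bond 2 brought effort, rest push out)
bond 6 |I1  (J2 effort already set via bond 2)
bond 0 |GY1  (GY GY1: same side as bond 1)
bond 5 |J1  (common-f at J1 fixed by 0)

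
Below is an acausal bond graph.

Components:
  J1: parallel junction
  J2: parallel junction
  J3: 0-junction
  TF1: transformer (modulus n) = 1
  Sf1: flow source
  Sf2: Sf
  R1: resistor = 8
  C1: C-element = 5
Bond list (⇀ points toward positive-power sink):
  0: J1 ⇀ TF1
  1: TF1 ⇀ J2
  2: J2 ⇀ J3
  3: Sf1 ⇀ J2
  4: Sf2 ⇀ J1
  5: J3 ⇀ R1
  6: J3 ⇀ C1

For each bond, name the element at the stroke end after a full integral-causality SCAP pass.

bond 0 stroke at J1
bond 1 stroke at TF1
bond 2 stroke at J2
bond 3 stroke at Sf1
bond 4 stroke at Sf2
bond 5 stroke at R1
bond 6 stroke at J3

b3 |Sf1  (Sf1 fixes flow; stroke at Sf1)
b4 |Sf2  (source Sf2 imposes f)
b0 |J1  (only one effort-in slot at J1)
b1 |TF1  (through TF1, causality passes straight; one stroke at TF1)
b2 |J2  (J2 needs exactly one e-in)
b6 |J3  (C1 integral (e out))
b5 |R1  (0-jn J3 has e-setter on 6)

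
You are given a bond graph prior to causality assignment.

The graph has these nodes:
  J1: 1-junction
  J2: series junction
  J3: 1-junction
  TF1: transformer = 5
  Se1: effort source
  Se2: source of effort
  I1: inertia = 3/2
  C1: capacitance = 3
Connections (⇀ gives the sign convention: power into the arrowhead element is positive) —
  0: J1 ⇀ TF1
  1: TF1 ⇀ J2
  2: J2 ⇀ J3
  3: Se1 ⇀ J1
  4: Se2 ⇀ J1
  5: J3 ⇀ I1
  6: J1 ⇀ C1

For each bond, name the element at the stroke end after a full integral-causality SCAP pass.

b3 stroke→J1  (Se1: effort source, stroke at far end)
b4 stroke→J1  (source Se2 imposes e)
b5 stroke→I1  (I1: I, integral causality)
b2 stroke→J3  (common-f at J3 fixed by 5)
b1 stroke→J2  (common-f at J2 fixed by 2)
b0 stroke→TF1  (TF1 one-in-one-out from 1)
b6 stroke→J1  (J1: bond 0 brought flow, rest push out)

b0 |TF1
b1 |J2
b2 |J3
b3 |J1
b4 |J1
b5 |I1
b6 |J1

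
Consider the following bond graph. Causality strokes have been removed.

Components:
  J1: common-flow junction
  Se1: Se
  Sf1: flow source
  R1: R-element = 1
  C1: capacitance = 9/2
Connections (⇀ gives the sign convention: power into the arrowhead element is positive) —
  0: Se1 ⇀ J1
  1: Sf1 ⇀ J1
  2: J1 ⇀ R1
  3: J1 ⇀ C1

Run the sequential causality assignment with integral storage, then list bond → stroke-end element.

bond 0 stroke at J1  (Se1 fixes effort; stroke away)
bond 1 stroke at Sf1  (Sf1: flow source, stroke at near end)
bond 2 stroke at J1  (common-f at J1 fixed by 1)
bond 3 stroke at J1  (J1: bond 1 brought flow, rest push out)

b0 →J1
b1 →Sf1
b2 →J1
b3 →J1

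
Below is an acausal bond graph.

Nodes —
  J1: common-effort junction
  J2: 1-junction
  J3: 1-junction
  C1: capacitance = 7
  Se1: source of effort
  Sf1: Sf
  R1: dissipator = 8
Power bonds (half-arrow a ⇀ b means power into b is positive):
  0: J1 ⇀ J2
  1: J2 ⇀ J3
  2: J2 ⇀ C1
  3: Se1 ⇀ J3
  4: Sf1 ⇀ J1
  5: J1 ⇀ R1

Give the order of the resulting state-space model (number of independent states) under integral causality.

bond 3 →J3  (source Se1 imposes e)
bond 4 →Sf1  (Sf1 (Sf) sets flow on bond)
bond 1 →J2  (closing 1-jn rule on J3)
bond 2 →J2  (prefer integral on C1)
bond 0 →J1  (J2 needs exactly one f-in)
bond 5 →R1  (J1: bond 0 brought effort, rest push out)

1  (C1 all integral)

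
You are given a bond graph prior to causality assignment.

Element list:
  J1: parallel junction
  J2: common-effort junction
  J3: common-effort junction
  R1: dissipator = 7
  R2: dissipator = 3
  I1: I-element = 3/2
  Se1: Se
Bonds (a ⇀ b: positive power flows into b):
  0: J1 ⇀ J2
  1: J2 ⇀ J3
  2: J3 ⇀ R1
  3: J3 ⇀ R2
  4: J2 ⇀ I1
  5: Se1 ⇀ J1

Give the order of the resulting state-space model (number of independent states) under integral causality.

#5 →J1  (Se1 (Se) sets effort on bond)
#0 →J2  (J1 effort already set via bond 5)
#1 →J3  (J2: bond 0 brought effort, rest push out)
#4 →I1  (J2: bond 0 brought effort, rest push out)
#2 →R1  (common-e at J3 fixed by 1)
#3 →R2  (J3 effort already set via bond 1)

1  (I1 all integral)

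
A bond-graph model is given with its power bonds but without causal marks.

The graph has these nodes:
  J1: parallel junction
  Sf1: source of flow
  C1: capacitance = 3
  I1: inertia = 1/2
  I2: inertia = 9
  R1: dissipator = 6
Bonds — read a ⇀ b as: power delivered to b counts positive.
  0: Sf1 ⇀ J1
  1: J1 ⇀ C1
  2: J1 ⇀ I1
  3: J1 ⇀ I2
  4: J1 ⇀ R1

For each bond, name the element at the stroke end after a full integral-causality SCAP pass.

#0 stroke at Sf1  (Sf1 (Sf) sets flow on bond)
#1 stroke at J1  (C1: C, integral causality)
#2 stroke at I1  (0-jn J1 has e-setter on 1)
#3 stroke at I2  (J1: bond 1 brought effort, rest push out)
#4 stroke at R1  (0-jn J1 has e-setter on 1)

b0 stroke→Sf1
b1 stroke→J1
b2 stroke→I1
b3 stroke→I2
b4 stroke→R1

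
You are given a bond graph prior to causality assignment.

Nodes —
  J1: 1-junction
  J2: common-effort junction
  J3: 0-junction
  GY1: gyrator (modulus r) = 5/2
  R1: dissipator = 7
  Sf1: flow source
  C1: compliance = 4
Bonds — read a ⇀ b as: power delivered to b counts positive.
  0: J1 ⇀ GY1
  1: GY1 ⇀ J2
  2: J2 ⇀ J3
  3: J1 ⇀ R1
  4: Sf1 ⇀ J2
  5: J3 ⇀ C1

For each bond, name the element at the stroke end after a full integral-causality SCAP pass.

b4 |Sf1  (Sf1 (Sf) sets flow on bond)
b5 |J3  (C1: C, integral causality)
b2 |J2  (J3 effort already set via bond 5)
b1 |GY1  (common-e at J2 fixed by 2)
b0 |GY1  (GY1 both-in/both-out from 1)
b3 |J1  (1-jn J1 has f-setter on 0)

#0 stroke→GY1
#1 stroke→GY1
#2 stroke→J2
#3 stroke→J1
#4 stroke→Sf1
#5 stroke→J3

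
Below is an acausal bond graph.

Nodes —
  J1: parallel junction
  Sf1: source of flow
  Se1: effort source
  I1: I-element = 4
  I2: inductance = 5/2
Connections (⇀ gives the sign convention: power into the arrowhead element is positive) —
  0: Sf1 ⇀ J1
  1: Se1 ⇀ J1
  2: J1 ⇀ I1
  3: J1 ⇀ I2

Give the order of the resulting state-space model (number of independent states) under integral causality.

#0 |Sf1  (Sf1: flow source, stroke at near end)
#1 |J1  (Se1: effort source, stroke at far end)
#2 |I1  (J1 effort already set via bond 1)
#3 |I2  (J1: bond 1 brought effort, rest push out)

2  (I1, I2 all integral)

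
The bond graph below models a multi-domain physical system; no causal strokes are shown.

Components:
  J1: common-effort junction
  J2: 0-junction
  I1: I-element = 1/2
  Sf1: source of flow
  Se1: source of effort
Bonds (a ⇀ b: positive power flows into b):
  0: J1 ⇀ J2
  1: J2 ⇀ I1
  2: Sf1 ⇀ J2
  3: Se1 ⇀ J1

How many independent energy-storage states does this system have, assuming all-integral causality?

1  (I1 all integral)

#2 →Sf1  (Sf1: flow source, stroke at near end)
#3 →J1  (Se1 fixes effort; stroke away)
#0 →J2  (J1: bond 3 brought effort, rest push out)
#1 →I1  (common-e at J2 fixed by 0)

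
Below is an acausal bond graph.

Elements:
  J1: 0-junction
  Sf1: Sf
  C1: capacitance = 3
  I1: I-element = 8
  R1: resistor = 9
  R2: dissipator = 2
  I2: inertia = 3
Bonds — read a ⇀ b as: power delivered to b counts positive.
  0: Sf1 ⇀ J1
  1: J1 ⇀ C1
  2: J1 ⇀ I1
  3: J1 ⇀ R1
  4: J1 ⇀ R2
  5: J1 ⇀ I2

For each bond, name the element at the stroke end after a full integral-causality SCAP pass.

#0 |Sf1
#1 |J1
#2 |I1
#3 |R1
#4 |R2
#5 |I2

bond 0 stroke→Sf1  (Sf1: flow source, stroke at near end)
bond 1 stroke→J1  (C1 outputs effort q/C1)
bond 2 stroke→I1  (common-e at J1 fixed by 1)
bond 3 stroke→R1  (J1: bond 1 brought effort, rest push out)
bond 4 stroke→R2  (0-jn J1 has e-setter on 1)
bond 5 stroke→I2  (0-jn J1 has e-setter on 1)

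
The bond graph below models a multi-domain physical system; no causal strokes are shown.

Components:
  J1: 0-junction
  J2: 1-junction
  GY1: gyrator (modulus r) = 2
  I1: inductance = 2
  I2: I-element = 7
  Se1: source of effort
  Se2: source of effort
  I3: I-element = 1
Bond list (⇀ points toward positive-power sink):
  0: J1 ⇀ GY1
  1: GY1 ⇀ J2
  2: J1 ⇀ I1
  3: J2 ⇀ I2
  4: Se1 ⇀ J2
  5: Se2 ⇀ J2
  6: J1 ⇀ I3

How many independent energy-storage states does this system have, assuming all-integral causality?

3  (I1, I2, I3 all integral)

β4 |J2  (Se1 fixes effort; stroke away)
β5 |J2  (Se2: effort source, stroke at far end)
β2 |I1  (I1: I, integral causality)
β3 |I2  (I2 integral (f out))
β1 |J2  (J2: bond 3 brought flow, rest push out)
β0 |J1  (GY GY1: same side as bond 1)
β6 |I3  (J1: bond 0 brought effort, rest push out)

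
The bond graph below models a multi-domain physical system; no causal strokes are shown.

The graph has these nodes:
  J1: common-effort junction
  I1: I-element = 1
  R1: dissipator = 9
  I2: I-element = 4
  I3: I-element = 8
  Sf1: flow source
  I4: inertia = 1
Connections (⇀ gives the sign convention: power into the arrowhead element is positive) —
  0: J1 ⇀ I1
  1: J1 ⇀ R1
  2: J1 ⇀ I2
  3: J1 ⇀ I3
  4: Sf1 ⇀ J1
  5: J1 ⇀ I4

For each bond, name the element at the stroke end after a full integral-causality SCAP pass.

#4 |Sf1  (Sf1 (Sf) sets flow on bond)
#0 |I1  (I1 integral (f out))
#2 |I2  (prefer integral on I2)
#3 |I3  (I3 integral (f out))
#5 |I4  (I4 outputs flow p/I4)
#1 |J1  (only one effort-in slot at J1)

β0 stroke→I1
β1 stroke→J1
β2 stroke→I2
β3 stroke→I3
β4 stroke→Sf1
β5 stroke→I4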